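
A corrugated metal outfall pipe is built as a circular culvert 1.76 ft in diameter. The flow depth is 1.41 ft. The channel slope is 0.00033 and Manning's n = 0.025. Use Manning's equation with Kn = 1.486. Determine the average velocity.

V = 0.712 ft/s

For a circular section of diameter D = 1.76 ft at depth y = 1.41 ft, the central angle is θ = 2 arccos(1 − 2y/D) = 4.434 rad. Then A = (D²/8)(θ − sin θ) = 2.089 ft² and P = Dθ/2 = 3.902 ft.
Hydraulic radius R = A/P = 2.089/3.902 = 0.5354 ft.
From Manning's equation, V = (1.486/n) R^(2/3) S^(1/2) = (1.486/0.025) × 0.5354^(2/3) × 0.00033^(1/2) = 0.712 ft/s.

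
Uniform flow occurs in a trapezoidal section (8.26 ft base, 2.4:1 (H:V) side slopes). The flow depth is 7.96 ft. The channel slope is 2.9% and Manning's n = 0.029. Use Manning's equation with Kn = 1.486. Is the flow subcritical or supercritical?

With bottom width b = 8.26 ft and side slope z = 2.4: A = (b + zy)y = (8.26 + 2.4×7.96)×7.96 = 217.8 ft²; P = b + 2y√(1+z²) = 8.26 + 2×7.96×2.6 = 49.65 ft.
Hydraulic radius R = A/P = 217.8/49.65 = 4.387 ft.
V = (1.486/n) R^(2/3) √S = (1.486/0.029) × 4.387^(2/3) × √0.029 = 23.38 ft/s. Hydraulic depth D_h = A/T = 217.8/46.47 = 4.687 ft.
Froude number Fr = V/√(g·D_h) = 23.38/√(32.2×4.687) = 1.9, which is greater than 1, so the flow is supercritical.

supercritical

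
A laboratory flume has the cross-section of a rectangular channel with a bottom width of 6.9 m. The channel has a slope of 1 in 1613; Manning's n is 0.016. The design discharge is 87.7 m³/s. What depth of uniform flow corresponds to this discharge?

Manning's equation rearranged: A R^(2/3) = nQ / (1·√S) = 0.016 × 87.7 / (√0.00062) = 56.36.
Trying y = 5.71 m: A R^(2/3) = 65.64 — over.
Trying y = 3.61 m: A R^(2/3) = 36.37 — short.
Trying y = 5.06 m: A R^(2/3) = 56.37 — close enough.

y_n = 5.06 m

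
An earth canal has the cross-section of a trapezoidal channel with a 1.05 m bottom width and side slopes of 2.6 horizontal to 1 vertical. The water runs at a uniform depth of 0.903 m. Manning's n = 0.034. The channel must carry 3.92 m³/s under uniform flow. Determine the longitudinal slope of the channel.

S = 0.0047

With bottom width b = 1.05 m and side slope z = 2.6: A = (b + zy)y = (1.05 + 2.6×0.903)×0.903 = 3.068 m²; P = b + 2y√(1+z²) = 1.05 + 2×0.903×2.786 = 6.081 m.
Hydraulic radius R = A/P = 3.068/6.081 = 0.5046 m.
From Manning's equation, S = [nQ / (1 A R^(2/3))]² = [0.034 × 3.92 / (1 × 3.068 × 0.5046^(2/3))]² = 0.0047.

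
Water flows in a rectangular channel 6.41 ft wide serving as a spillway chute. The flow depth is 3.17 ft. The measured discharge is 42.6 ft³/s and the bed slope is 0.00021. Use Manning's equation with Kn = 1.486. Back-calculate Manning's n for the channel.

Flow area A = b·y = 6.41 × 3.17 = 20.32 ft². Wetted perimeter P = b + 2y = 6.41 + 2×3.17 = 12.75 ft.
Hydraulic radius R = A/P = 20.32/12.75 = 1.594 ft.
Rearranging Manning's equation: n = (1.486/Q) A R^(2/3) S^(1/2) = (1.486/42.6) × 20.32 × 1.594^(2/3) × √0.00021 = 0.014.

n = 0.014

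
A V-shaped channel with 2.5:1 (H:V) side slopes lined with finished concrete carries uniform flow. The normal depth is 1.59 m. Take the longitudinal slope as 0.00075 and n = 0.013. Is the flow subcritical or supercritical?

For a triangular section with side slope z = 2.5: A = zy² = 2.5×1.59² = 6.32 m²; P = 2y√(1+z²) = 2×1.59×2.693 = 8.562 m.
Hydraulic radius R = A/P = 6.32/8.562 = 0.7381 m.
V = (1/n) R^(2/3) √S = (1/0.013) × 0.7381^(2/3) × √0.00075 = 1.721 m/s. Hydraulic depth D_h = A/T = 6.32/7.95 = 0.795 m.
Froude number Fr = V/√(g·D_h) = 1.721/√(9.81×0.795) = 0.616, which is less than 1, so the flow is subcritical.

subcritical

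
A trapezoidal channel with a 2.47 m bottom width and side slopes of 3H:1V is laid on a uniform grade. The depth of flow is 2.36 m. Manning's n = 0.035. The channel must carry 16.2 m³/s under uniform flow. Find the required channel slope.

With bottom width b = 2.47 m and side slope z = 3: A = (b + zy)y = (2.47 + 3×2.36)×2.36 = 22.54 m²; P = b + 2y√(1+z²) = 2.47 + 2×2.36×3.162 = 17.4 m.
Hydraulic radius R = A/P = 22.54/17.4 = 1.296 m.
From Manning's equation, S = [nQ / (1 A R^(2/3))]² = [0.035 × 16.2 / (1 × 22.54 × 1.296^(2/3))]² = 0.000448.

S = 0.000448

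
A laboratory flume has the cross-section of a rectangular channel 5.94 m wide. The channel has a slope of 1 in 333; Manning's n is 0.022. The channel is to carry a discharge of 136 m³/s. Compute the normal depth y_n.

y_n = 5.85 m

Manning's equation rearranged: A R^(2/3) = nQ / (1·√S) = 0.022 × 136 / (√0.003003) = 54.6.
At y = 6.6 m: A R^(2/3) = 63.23 — too large.
At y = 5.04 m: A R^(2/3) = 45.42 — too small.
At y = 5.85 m: A R^(2/3) = 54.61 — ≈ 54.6.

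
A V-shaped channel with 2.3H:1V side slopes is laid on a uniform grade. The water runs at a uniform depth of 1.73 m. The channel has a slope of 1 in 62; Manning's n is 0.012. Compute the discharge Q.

For a triangular section with side slope z = 2.3: A = zy² = 2.3×1.73² = 6.884 m²; P = 2y√(1+z²) = 2×1.73×2.508 = 8.678 m.
Hydraulic radius R = A/P = 6.884/8.678 = 0.7933 m.
Manning's equation: Q = (1/n) A R^(2/3) S^(1/2) = (1/0.012) × 6.884 × 0.7933^(2/3) × 0.01613^(1/2) = 62.4 m³/s.

Q = 62.4 m³/s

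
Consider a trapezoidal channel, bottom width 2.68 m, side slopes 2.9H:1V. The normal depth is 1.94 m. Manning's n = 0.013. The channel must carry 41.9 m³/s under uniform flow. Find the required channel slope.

With bottom width b = 2.68 m and side slope z = 2.9: A = (b + zy)y = (2.68 + 2.9×1.94)×1.94 = 16.11 m²; P = b + 2y√(1+z²) = 2.68 + 2×1.94×3.068 = 14.58 m.
Hydraulic radius R = A/P = 16.11/14.58 = 1.105 m.
From Manning's equation, S = [nQ / (1 A R^(2/3))]² = [0.013 × 41.9 / (1 × 16.11 × 1.105^(2/3))]² = 0.001.

S = 0.001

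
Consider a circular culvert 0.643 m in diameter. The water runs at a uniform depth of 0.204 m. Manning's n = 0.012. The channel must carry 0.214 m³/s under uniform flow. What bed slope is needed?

For a circular section of diameter D = 0.643 m at depth y = 0.204 m, the central angle is θ = 2 arccos(1 − 2y/D) = 2.393 rad. Then A = (D²/8)(θ − sin θ) = 0.08853 m² and P = Dθ/2 = 0.7694 m.
Hydraulic radius R = A/P = 0.08853/0.7694 = 0.1151 m.
From Manning's equation, S = [nQ / (1 A R^(2/3))]² = [0.012 × 0.214 / (1 × 0.08853 × 0.1151^(2/3))]² = 0.015.

S = 0.015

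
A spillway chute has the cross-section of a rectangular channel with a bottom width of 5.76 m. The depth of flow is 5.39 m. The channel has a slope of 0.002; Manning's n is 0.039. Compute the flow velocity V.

V = 1.74 m/s

Flow area A = b·y = 5.76 × 5.39 = 31.05 m². Wetted perimeter P = b + 2y = 5.76 + 2×5.39 = 16.54 m.
Hydraulic radius R = A/P = 31.05/16.54 = 1.877 m.
From Manning's equation, V = (1/n) R^(2/3) S^(1/2) = (1/0.039) × 1.877^(2/3) × 0.002^(1/2) = 1.74 m/s.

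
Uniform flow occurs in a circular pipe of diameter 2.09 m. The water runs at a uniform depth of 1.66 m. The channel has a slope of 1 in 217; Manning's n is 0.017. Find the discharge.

Q = 8.62 m³/s

For a circular section of diameter D = 2.09 m at depth y = 1.66 m, the central angle is θ = 2 arccos(1 − 2y/D) = 4.4 rad. Then A = (D²/8)(θ − sin θ) = 2.922 m² and P = Dθ/2 = 4.598 m.
Hydraulic radius R = A/P = 2.922/4.598 = 0.6355 m.
Manning's equation: Q = (1/n) A R^(2/3) S^(1/2) = (1/0.017) × 2.922 × 0.6355^(2/3) × 0.004608^(1/2) = 8.62 m³/s.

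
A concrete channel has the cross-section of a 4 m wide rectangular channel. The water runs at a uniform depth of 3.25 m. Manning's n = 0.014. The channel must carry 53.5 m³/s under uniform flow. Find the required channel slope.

S = 0.0025

Flow area A = b·y = 4 × 3.25 = 13 m². Wetted perimeter P = b + 2y = 4 + 2×3.25 = 10.5 m.
Hydraulic radius R = A/P = 13/10.5 = 1.238 m.
From Manning's equation, S = [nQ / (1 A R^(2/3))]² = [0.014 × 53.5 / (1 × 13 × 1.238^(2/3))]² = 0.0025.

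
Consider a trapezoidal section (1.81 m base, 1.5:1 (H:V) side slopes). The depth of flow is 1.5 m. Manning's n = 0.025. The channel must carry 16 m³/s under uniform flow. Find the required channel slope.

S = 0.00541

With bottom width b = 1.81 m and side slope z = 1.5: A = (b + zy)y = (1.81 + 1.5×1.5)×1.5 = 6.09 m²; P = b + 2y√(1+z²) = 1.81 + 2×1.5×1.803 = 7.218 m.
Hydraulic radius R = A/P = 6.09/7.218 = 0.8437 m.
From Manning's equation, S = [nQ / (1 A R^(2/3))]² = [0.025 × 16 / (1 × 6.09 × 0.8437^(2/3))]² = 0.00541.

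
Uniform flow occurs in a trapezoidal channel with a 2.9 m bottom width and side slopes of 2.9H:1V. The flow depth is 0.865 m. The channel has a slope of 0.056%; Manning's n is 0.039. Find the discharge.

With bottom width b = 2.9 m and side slope z = 2.9: A = (b + zy)y = (2.9 + 2.9×0.865)×0.865 = 4.678 m²; P = b + 2y√(1+z²) = 2.9 + 2×0.865×3.068 = 8.207 m.
Hydraulic radius R = A/P = 4.678/8.207 = 0.5701 m.
Manning's equation: Q = (1/n) A R^(2/3) S^(1/2) = (1/0.039) × 4.678 × 0.5701^(2/3) × 0.00056^(1/2) = 1.95 m³/s.

Q = 1.95 m³/s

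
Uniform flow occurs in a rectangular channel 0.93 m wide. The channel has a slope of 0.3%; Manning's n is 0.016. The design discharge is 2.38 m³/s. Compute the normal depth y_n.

y_n = 1.49 m

Manning's equation rearranged: A R^(2/3) = nQ / (1·√S) = 0.016 × 2.38 / (√0.003) = 0.6952.
Trying y = 1.69 m: A R^(2/3) = 0.8022 — too large.
Trying y = 1.49 m: A R^(2/3) = 0.694 — matches.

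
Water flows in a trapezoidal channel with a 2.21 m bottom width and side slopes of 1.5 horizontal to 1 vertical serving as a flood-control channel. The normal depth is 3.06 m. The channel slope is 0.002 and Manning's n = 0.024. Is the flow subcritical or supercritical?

subcritical

With bottom width b = 2.21 m and side slope z = 1.5: A = (b + zy)y = (2.21 + 1.5×3.06)×3.06 = 20.81 m²; P = b + 2y√(1+z²) = 2.21 + 2×3.06×1.803 = 13.24 m.
Hydraulic radius R = A/P = 20.81/13.24 = 1.571 m.
V = (1/n) R^(2/3) √S = (1/0.024) × 1.571^(2/3) × √0.002 = 2.518 m/s. Hydraulic depth D_h = A/T = 20.81/11.39 = 1.827 m.
Froude number Fr = V/√(g·D_h) = 2.518/√(9.81×1.827) = 0.595, which is less than 1, so the flow is subcritical.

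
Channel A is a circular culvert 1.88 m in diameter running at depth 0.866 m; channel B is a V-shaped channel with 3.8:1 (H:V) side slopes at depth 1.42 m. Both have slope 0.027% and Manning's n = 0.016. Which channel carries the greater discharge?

Channel A: For a circular section of diameter D = 1.88 m at depth y = 0.866 m, the central angle is θ = 2 arccos(1 − 2y/D) = 2.984 rad. Then A = (D²/8)(θ − sin θ) = 1.249 m² and P = Dθ/2 = 2.805 m. Hydraulic radius R = A/P = 1.249/2.805 = 0.4453 m. Q_A = (1/0.016)·1.249·0.4453^(2/3)·√0.00027 = 0.7479 m³/s.
Channel B: For a triangular section with side slope z = 3.8: A = zy² = 3.8×1.42² = 7.662 m²; P = 2y√(1+z²) = 2×1.42×3.929 = 11.16 m. Hydraulic radius R = A/P = 7.662/11.16 = 0.6866 m. Q_B = (1/0.016)·7.662·0.6866^(2/3)·√0.00027 = 6.124 m³/s.
Q_A = 0.7479 m³/s vs Q_B = 6.124 m³/s, so channel B carries more.

channel B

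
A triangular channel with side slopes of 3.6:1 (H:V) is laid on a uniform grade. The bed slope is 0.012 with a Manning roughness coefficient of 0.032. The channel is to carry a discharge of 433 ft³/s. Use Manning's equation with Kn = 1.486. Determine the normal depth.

y_n = 3.93 ft

Manning's equation rearranged: A R^(2/3) = nQ / (1.486·√S) = 0.032 × 433 / (1.486 × √0.012) = 85.12.
Trying y = 3.03 ft: A R^(2/3) = 42.53 — too small.
Trying y = 3.93 ft: A R^(2/3) = 85.09 — ≈ 85.12.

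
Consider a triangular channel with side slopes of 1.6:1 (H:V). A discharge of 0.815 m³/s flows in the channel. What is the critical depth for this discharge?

At critical depth, Q² T / (g A³) = 1, i.e. A³/T = Q²/g = 0.815²/9.81 = 0.06771.
Trying y = 0.659 m: A³/T = 0.1591 — too large.
Trying y = 0.556 m: A³/T = 0.06801 — matches.

y_c = 0.556 m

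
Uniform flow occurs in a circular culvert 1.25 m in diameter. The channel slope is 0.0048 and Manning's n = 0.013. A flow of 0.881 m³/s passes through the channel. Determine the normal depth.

Manning's equation rearranged: A R^(2/3) = nQ / (1·√S) = 0.013 × 0.881 / (√0.0048) = 0.1653.
At y = 0.549 m: A R^(2/3) = 0.2255 — over.
At y = 0.323 m: A R^(2/3) = 0.08264 — short.
At y = 0.463 m: A R^(2/3) = 0.1652 — close enough.

y_n = 0.463 m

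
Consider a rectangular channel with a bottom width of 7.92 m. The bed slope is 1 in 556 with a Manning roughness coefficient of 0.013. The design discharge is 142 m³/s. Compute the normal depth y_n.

y_n = 3.6 m

Manning's equation rearranged: A R^(2/3) = nQ / (1·√S) = 0.013 × 142 / (√0.001799) = 43.53.
At y = 2.62 m: A R^(2/3) = 28.11 — too small.
At y = 3.6 m: A R^(2/3) = 43.52 — close enough.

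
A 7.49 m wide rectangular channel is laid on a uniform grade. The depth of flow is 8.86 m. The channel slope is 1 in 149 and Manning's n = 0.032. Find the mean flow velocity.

V = 4.88 m/s

Flow area A = b·y = 7.49 × 8.86 = 66.36 m². Wetted perimeter P = b + 2y = 7.49 + 2×8.86 = 25.21 m.
Hydraulic radius R = A/P = 66.36/25.21 = 2.632 m.
From Manning's equation, V = (1/n) R^(2/3) S^(1/2) = (1/0.032) × 2.632^(2/3) × 0.006711^(1/2) = 4.88 m/s.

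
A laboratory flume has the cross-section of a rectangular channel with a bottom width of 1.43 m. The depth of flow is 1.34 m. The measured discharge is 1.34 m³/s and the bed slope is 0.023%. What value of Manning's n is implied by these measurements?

Flow area A = b·y = 1.43 × 1.34 = 1.916 m². Wetted perimeter P = b + 2y = 1.43 + 2×1.34 = 4.11 m.
Hydraulic radius R = A/P = 1.916/4.11 = 0.4662 m.
Rearranging Manning's equation: n = (1/Q) A R^(2/3) S^(1/2) = (1/1.34) × 1.916 × 0.4662^(2/3) × √0.00023 = 0.013.

n = 0.013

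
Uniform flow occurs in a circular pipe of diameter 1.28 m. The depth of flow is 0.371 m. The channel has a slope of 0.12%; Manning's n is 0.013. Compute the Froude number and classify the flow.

subcritical

For a circular section of diameter D = 1.28 m at depth y = 0.371 m, the central angle is θ = 2 arccos(1 − 2y/D) = 2.274 rad. Then A = (D²/8)(θ − sin θ) = 0.3095 m² and P = Dθ/2 = 1.455 m.
Hydraulic radius R = A/P = 0.3095/1.455 = 0.2127 m.
V = (1/n) R^(2/3) √S = (1/0.013) × 0.2127^(2/3) × √0.0012 = 0.9494 m/s. Hydraulic depth D_h = A/T = 0.3095/1.161 = 0.2665 m.
Froude number Fr = V/√(g·D_h) = 0.9494/√(9.81×0.2665) = 0.587, which is less than 1, so the flow is subcritical.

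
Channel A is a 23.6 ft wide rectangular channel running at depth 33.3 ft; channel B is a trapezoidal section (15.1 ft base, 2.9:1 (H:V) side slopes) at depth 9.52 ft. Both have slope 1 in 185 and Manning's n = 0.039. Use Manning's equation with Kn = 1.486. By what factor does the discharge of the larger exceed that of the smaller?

Channel A: Flow area A = b·y = 23.6 × 33.3 = 785.9 ft². Wetted perimeter P = b + 2y = 23.6 + 2×33.3 = 90.2 ft. Hydraulic radius R = A/P = 785.9/90.2 = 8.713 ft. Q_A = (1.486/0.039)·785.9·8.713^(2/3)·√0.005405 = 9322 ft³/s.
Channel B: With bottom width b = 15.1 ft and side slope z = 2.9: A = (b + zy)y = (15.1 + 2.9×9.52)×9.52 = 406.6 ft²; P = b + 2y√(1+z²) = 15.1 + 2×9.52×3.068 = 73.51 ft. Hydraulic radius R = A/P = 406.6/73.51 = 5.531 ft. Q_B = (1.486/0.039)·406.6·5.531^(2/3)·√0.005405 = 3562 ft³/s.
The larger discharge is 9322 ft³/s and the smaller is 3562 ft³/s; the ratio is 2.62.

2.62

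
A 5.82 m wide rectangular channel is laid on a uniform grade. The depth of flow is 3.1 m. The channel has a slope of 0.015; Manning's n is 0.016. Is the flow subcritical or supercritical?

supercritical

Flow area A = b·y = 5.82 × 3.1 = 18.04 m². Wetted perimeter P = b + 2y = 5.82 + 2×3.1 = 12.02 m.
Hydraulic radius R = A/P = 18.04/12.02 = 1.501 m.
V = (1/n) R^(2/3) √S = (1/0.016) × 1.501^(2/3) × √0.015 = 10.03 m/s. Hydraulic depth D_h = A/T = 18.04/5.82 = 3.1 m.
Froude number Fr = V/√(g·D_h) = 10.03/√(9.81×3.1) = 1.82, which is greater than 1, so the flow is supercritical.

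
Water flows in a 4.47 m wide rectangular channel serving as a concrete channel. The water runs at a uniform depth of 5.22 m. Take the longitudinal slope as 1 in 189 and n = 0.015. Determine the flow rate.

Flow area A = b·y = 4.47 × 5.22 = 23.33 m². Wetted perimeter P = b + 2y = 4.47 + 2×5.22 = 14.91 m.
Hydraulic radius R = A/P = 23.33/14.91 = 1.565 m.
Manning's equation: Q = (1/n) A R^(2/3) S^(1/2) = (1/0.015) × 23.33 × 1.565^(2/3) × 0.005291^(1/2) = 153 m³/s.

Q = 153 m³/s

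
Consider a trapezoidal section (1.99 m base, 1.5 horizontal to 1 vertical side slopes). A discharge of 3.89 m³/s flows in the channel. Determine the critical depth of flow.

y_c = 0.62 m

At critical depth, Q² T / (g A³) = 1, i.e. A³/T = Q²/g = 3.89²/9.81 = 1.543.
At y = 0.468 m: A³/T = 0.5892 — low.
At y = 0.79 m: A³/T = 3.619 — high.
At y = 0.62 m: A³/T = 1.541 — ≈ 1.543.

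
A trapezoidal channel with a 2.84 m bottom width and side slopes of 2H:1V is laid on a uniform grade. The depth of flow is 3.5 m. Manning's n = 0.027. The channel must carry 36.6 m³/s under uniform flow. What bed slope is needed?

S = 0.000359

With bottom width b = 2.84 m and side slope z = 2: A = (b + zy)y = (2.84 + 2×3.5)×3.5 = 34.44 m²; P = b + 2y√(1+z²) = 2.84 + 2×3.5×2.236 = 18.49 m.
Hydraulic radius R = A/P = 34.44/18.49 = 1.862 m.
From Manning's equation, S = [nQ / (1 A R^(2/3))]² = [0.027 × 36.6 / (1 × 34.44 × 1.862^(2/3))]² = 0.000359.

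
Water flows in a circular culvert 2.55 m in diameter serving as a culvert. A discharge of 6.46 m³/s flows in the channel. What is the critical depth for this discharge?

At critical depth, Q² T / (g A³) = 1, i.e. A³/T = Q²/g = 6.46²/9.81 = 4.254.
Trying y = 0.835 m: A³/T = 1.285 — too small.
Trying y = 1.43 m: A³/T = 10.12 — too large.
Trying y = 1.14 m: A³/T = 4.256 — ≈ 4.254.

y_c = 1.14 m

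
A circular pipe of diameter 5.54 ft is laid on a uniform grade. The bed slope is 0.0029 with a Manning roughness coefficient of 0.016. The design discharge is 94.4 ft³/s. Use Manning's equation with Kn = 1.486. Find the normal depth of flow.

Manning's equation rearranged: A R^(2/3) = nQ / (1.486·√S) = 0.016 × 94.4 / (1.486 × √0.0029) = 18.87.
At y = 2.19 ft: A R^(2/3) = 9.877 — too small.
At y = 3.19 ft: A R^(2/3) = 18.88 — ≈ 18.87.

y_n = 3.19 ft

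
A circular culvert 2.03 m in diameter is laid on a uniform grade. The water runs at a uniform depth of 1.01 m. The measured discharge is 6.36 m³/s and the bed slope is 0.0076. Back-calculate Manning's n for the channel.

For a circular section of diameter D = 2.03 m at depth y = 1.01 m, the central angle is θ = 2 arccos(1 − 2y/D) = 3.132 rad. Then A = (D²/8)(θ − sin θ) = 1.608 m² and P = Dθ/2 = 3.179 m.
Hydraulic radius R = A/P = 1.608/3.179 = 0.5059 m.
Rearranging Manning's equation: n = (1/Q) A R^(2/3) S^(1/2) = (1/6.36) × 1.608 × 0.5059^(2/3) × √0.0076 = 0.014.

n = 0.014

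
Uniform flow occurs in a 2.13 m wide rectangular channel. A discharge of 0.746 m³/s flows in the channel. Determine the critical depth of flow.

y_c = 0.232 m

For a rectangular channel, critical depth y_c = (q²/g)^(1/3) where q = Q/b = 0.746/2.13 = 0.3502 m²/s.
So y_c = (0.3502²/9.81)^(1/3) = 0.232 m.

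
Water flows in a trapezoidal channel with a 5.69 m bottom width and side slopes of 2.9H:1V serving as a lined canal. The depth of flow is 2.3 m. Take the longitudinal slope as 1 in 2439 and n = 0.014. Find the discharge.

With bottom width b = 5.69 m and side slope z = 2.9: A = (b + zy)y = (5.69 + 2.9×2.3)×2.3 = 28.43 m²; P = b + 2y√(1+z²) = 5.69 + 2×2.3×3.068 = 19.8 m.
Hydraulic radius R = A/P = 28.43/19.8 = 1.436 m.
Manning's equation: Q = (1/n) A R^(2/3) S^(1/2) = (1/0.014) × 28.43 × 1.436^(2/3) × 0.00041^(1/2) = 52.3 m³/s.

Q = 52.3 m³/s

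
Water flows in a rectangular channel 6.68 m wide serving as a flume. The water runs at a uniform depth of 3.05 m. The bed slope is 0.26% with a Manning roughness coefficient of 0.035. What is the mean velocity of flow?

Flow area A = b·y = 6.68 × 3.05 = 20.37 m². Wetted perimeter P = b + 2y = 6.68 + 2×3.05 = 12.78 m.
Hydraulic radius R = A/P = 20.37/12.78 = 1.594 m.
From Manning's equation, V = (1/n) R^(2/3) S^(1/2) = (1/0.035) × 1.594^(2/3) × 0.0026^(1/2) = 1.99 m/s.

V = 1.99 m/s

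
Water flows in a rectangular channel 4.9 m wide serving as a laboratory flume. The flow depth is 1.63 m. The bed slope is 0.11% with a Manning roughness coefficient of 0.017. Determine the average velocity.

Flow area A = b·y = 4.9 × 1.63 = 7.987 m². Wetted perimeter P = b + 2y = 4.9 + 2×1.63 = 8.16 m.
Hydraulic radius R = A/P = 7.987/8.16 = 0.9788 m.
From Manning's equation, V = (1/n) R^(2/3) S^(1/2) = (1/0.017) × 0.9788^(2/3) × 0.0011^(1/2) = 1.92 m/s.

V = 1.92 m/s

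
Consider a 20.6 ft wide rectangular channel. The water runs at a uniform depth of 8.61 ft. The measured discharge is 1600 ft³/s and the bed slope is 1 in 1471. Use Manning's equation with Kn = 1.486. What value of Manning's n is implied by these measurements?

n = 0.012

Flow area A = b·y = 20.6 × 8.61 = 177.4 ft². Wetted perimeter P = b + 2y = 20.6 + 2×8.61 = 37.82 ft.
Hydraulic radius R = A/P = 177.4/37.82 = 4.69 ft.
Rearranging Manning's equation: n = (1.486/Q) A R^(2/3) S^(1/2) = (1.486/1600) × 177.4 × 4.69^(2/3) × √0.0006798 = 0.012.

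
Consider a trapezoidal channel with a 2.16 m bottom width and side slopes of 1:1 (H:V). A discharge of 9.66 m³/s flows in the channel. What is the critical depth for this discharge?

y_c = 1.07 m

At critical depth, Q² T / (g A³) = 1, i.e. A³/T = Q²/g = 9.66²/9.81 = 9.512.
Try y = 0.885 m: A³/T = 4.98 — short.
Try y = 1.16 m: A³/T = 12.75 — over.
Try y = 1.07 m: A³/T = 9.6 — matches.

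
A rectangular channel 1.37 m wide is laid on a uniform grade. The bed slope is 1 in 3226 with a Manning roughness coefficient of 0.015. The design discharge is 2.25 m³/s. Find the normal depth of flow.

Manning's equation rearranged: A R^(2/3) = nQ / (1·√S) = 0.015 × 2.25 / (√0.00031) = 1.917.
Trying y = 2.68 m: A R^(2/3) = 2.451 — over.
Trying y = 1.73 m: A R^(2/3) = 1.475 — short.
Trying y = 2.16 m: A R^(2/3) = 1.914 — close enough.

y_n = 2.16 m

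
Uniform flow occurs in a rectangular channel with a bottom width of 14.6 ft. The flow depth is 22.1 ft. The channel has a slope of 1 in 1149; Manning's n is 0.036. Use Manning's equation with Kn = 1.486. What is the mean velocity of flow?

Flow area A = b·y = 14.6 × 22.1 = 322.7 ft². Wetted perimeter P = b + 2y = 14.6 + 2×22.1 = 58.8 ft.
Hydraulic radius R = A/P = 322.7/58.8 = 5.487 ft.
From Manning's equation, V = (1.486/n) R^(2/3) S^(1/2) = (1.486/0.036) × 5.487^(2/3) × 0.0008703^(1/2) = 3.79 ft/s.

V = 3.79 ft/s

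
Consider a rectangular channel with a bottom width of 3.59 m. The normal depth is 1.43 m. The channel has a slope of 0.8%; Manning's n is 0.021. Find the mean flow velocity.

Flow area A = b·y = 3.59 × 1.43 = 5.134 m². Wetted perimeter P = b + 2y = 3.59 + 2×1.43 = 6.45 m.
Hydraulic radius R = A/P = 5.134/6.45 = 0.7959 m.
From Manning's equation, V = (1/n) R^(2/3) S^(1/2) = (1/0.021) × 0.7959^(2/3) × 0.008^(1/2) = 3.66 m/s.

V = 3.66 m/s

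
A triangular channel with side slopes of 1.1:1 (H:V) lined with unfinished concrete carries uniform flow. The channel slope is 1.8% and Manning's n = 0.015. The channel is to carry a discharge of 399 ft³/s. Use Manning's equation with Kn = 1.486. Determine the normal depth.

y_n = 4.43 ft

Manning's equation rearranged: A R^(2/3) = nQ / (1.486·√S) = 0.015 × 399 / (1.486 × √0.018) = 30.02.
Try y = 5.54 ft: A R^(2/3) = 54.47 — high.
Try y = 3.37 ft: A R^(2/3) = 14.47 — low.
Try y = 4.43 ft: A R^(2/3) = 30.01 — matches.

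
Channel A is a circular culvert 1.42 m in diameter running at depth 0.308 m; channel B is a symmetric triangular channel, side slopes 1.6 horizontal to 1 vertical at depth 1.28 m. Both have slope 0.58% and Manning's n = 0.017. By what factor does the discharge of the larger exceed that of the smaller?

Channel A: For a circular section of diameter D = 1.42 m at depth y = 0.308 m, the central angle is θ = 2 arccos(1 − 2y/D) = 1.938 rad. Then A = (D²/8)(θ − sin θ) = 0.2532 m² and P = Dθ/2 = 1.376 m. Hydraulic radius R = A/P = 0.2532/1.376 = 0.184 m. Q_A = (1/0.017)·0.2532·0.184^(2/3)·√0.0058 = 0.3669 m³/s.
Channel B: For a triangular section with side slope z = 1.6: A = zy² = 1.6×1.28² = 2.621 m²; P = 2y√(1+z²) = 2×1.28×1.887 = 4.83 m. Hydraulic radius R = A/P = 2.621/4.83 = 0.5427 m. Q_B = (1/0.017)·2.621·0.5427^(2/3)·√0.0058 = 7.814 m³/s.
The larger discharge is 7.814 m³/s and the smaller is 0.3669 m³/s; the ratio is 21.3.

21.3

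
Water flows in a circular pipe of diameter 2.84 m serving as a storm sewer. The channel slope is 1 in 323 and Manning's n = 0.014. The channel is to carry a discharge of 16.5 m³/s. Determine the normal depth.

Manning's equation rearranged: A R^(2/3) = nQ / (1·√S) = 0.014 × 16.5 / (√0.003096) = 4.152.
Trying y = 2.26 m: A R^(2/3) = 4.902 — over.
Trying y = 1.43 m: A R^(2/3) = 2.551 — short.
Trying y = 1.96 m: A R^(2/3) = 4.143 — matches.

y_n = 1.96 m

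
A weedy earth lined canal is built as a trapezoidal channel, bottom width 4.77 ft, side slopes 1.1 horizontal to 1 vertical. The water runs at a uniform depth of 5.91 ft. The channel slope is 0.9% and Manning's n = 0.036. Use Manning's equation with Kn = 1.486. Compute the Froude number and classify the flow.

subcritical

With bottom width b = 4.77 ft and side slope z = 1.1: A = (b + zy)y = (4.77 + 1.1×5.91)×5.91 = 66.61 ft²; P = b + 2y√(1+z²) = 4.77 + 2×5.91×1.487 = 22.34 ft.
Hydraulic radius R = A/P = 66.61/22.34 = 2.981 ft.
V = (1.486/n) R^(2/3) √S = (1.486/0.036) × 2.981^(2/3) × √0.009 = 8.112 ft/s. Hydraulic depth D_h = A/T = 66.61/17.77 = 3.748 ft.
Froude number Fr = V/√(g·D_h) = 8.112/√(32.2×3.748) = 0.738, which is less than 1, so the flow is subcritical.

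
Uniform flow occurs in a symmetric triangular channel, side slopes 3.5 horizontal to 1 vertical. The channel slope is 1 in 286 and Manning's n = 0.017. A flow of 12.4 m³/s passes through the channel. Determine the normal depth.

y_n = 1.21 m

Manning's equation rearranged: A R^(2/3) = nQ / (1·√S) = 0.017 × 12.4 / (√0.003497) = 3.565.
Try y = 1.35 m: A R^(2/3) = 4.782 — over.
Try y = 1.21 m: A R^(2/3) = 3.571 — close enough.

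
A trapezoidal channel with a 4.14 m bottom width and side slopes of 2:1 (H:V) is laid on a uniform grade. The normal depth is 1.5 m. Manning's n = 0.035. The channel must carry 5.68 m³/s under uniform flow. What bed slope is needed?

With bottom width b = 4.14 m and side slope z = 2: A = (b + zy)y = (4.14 + 2×1.5)×1.5 = 10.71 m²; P = b + 2y√(1+z²) = 4.14 + 2×1.5×2.236 = 10.85 m.
Hydraulic radius R = A/P = 10.71/10.85 = 0.9873 m.
From Manning's equation, S = [nQ / (1 A R^(2/3))]² = [0.035 × 5.68 / (1 × 10.71 × 0.9873^(2/3))]² = 0.00035.

S = 0.00035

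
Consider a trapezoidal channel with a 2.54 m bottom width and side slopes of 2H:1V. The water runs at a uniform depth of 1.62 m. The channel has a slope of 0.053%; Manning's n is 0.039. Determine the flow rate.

Q = 5.37 m³/s

With bottom width b = 2.54 m and side slope z = 2: A = (b + zy)y = (2.54 + 2×1.62)×1.62 = 9.364 m²; P = b + 2y√(1+z²) = 2.54 + 2×1.62×2.236 = 9.785 m.
Hydraulic radius R = A/P = 9.364/9.785 = 0.9569 m.
Manning's equation: Q = (1/n) A R^(2/3) S^(1/2) = (1/0.039) × 9.364 × 0.9569^(2/3) × 0.00053^(1/2) = 5.37 m³/s.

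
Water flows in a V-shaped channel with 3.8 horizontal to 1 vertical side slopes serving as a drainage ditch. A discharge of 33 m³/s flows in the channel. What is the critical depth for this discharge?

At critical depth, Q² T / (g A³) = 1, i.e. A³/T = Q²/g = 33²/9.81 = 111.
At y = 1.45 m: A³/T = 46.28 — low.
At y = 2.12 m: A³/T = 309.2 — high.
At y = 1.73 m: A³/T = 111.9 — close enough.

y_c = 1.73 m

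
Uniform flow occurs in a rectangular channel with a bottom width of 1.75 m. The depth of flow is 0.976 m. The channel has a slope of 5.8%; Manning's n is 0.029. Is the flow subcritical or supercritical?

supercritical

Flow area A = b·y = 1.75 × 0.976 = 1.708 m². Wetted perimeter P = b + 2y = 1.75 + 2×0.976 = 3.702 m.
Hydraulic radius R = A/P = 1.708/3.702 = 0.4614 m.
V = (1/n) R^(2/3) √S = (1/0.029) × 0.4614^(2/3) × √0.058 = 4.958 m/s. Hydraulic depth D_h = A/T = 1.708/1.75 = 0.976 m.
Froude number Fr = V/√(g·D_h) = 4.958/√(9.81×0.976) = 1.6, which is greater than 1, so the flow is supercritical.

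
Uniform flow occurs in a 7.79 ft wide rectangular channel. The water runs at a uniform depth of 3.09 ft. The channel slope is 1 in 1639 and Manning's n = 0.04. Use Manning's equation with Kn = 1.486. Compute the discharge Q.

Q = 31.7 ft³/s

Flow area A = b·y = 7.79 × 3.09 = 24.07 ft². Wetted perimeter P = b + 2y = 7.79 + 2×3.09 = 13.97 ft.
Hydraulic radius R = A/P = 24.07/13.97 = 1.723 ft.
Manning's equation: Q = (1.486/n) A R^(2/3) S^(1/2) = (1.486/0.04) × 24.07 × 1.723^(2/3) × 0.0006101^(1/2) = 31.7 ft³/s.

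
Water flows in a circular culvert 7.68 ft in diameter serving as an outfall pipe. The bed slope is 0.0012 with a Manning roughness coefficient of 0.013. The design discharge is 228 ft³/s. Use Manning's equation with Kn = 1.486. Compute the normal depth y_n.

Manning's equation rearranged: A R^(2/3) = nQ / (1.486·√S) = 0.013 × 228 / (1.486 × √0.0012) = 57.58.
At y = 5.69 ft: A R^(2/3) = 64.32 — over.
At y = 4.52 ft: A R^(2/3) = 46.67 — short.
At y = 5.22 ft: A R^(2/3) = 57.61 — close enough.

y_n = 5.22 ft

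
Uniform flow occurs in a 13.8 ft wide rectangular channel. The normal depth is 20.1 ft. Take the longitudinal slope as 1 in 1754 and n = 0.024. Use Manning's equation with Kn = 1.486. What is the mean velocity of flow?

Flow area A = b·y = 13.8 × 20.1 = 277.4 ft². Wetted perimeter P = b + 2y = 13.8 + 2×20.1 = 54 ft.
Hydraulic radius R = A/P = 277.4/54 = 5.137 ft.
From Manning's equation, V = (1.486/n) R^(2/3) S^(1/2) = (1.486/0.024) × 5.137^(2/3) × 0.0005701^(1/2) = 4.4 ft/s.

V = 4.4 ft/s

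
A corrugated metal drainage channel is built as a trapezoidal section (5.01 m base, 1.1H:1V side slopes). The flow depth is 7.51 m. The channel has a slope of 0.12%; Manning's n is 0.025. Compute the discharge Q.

Q = 327 m³/s

With bottom width b = 5.01 m and side slope z = 1.1: A = (b + zy)y = (5.01 + 1.1×7.51)×7.51 = 99.67 m²; P = b + 2y√(1+z²) = 5.01 + 2×7.51×1.487 = 27.34 m.
Hydraulic radius R = A/P = 99.67/27.34 = 3.646 m.
Manning's equation: Q = (1/n) A R^(2/3) S^(1/2) = (1/0.025) × 99.67 × 3.646^(2/3) × 0.0012^(1/2) = 327 m³/s.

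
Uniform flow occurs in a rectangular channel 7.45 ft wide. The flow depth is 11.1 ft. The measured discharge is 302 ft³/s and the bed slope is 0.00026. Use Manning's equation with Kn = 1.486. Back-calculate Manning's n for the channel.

Flow area A = b·y = 7.45 × 11.1 = 82.69 ft². Wetted perimeter P = b + 2y = 7.45 + 2×11.1 = 29.65 ft.
Hydraulic radius R = A/P = 82.69/29.65 = 2.789 ft.
Rearranging Manning's equation: n = (1.486/Q) A R^(2/3) S^(1/2) = (1.486/302) × 82.69 × 2.789^(2/3) × √0.00026 = 0.013.

n = 0.013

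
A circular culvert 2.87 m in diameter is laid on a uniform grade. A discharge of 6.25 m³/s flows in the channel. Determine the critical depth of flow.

At critical depth, Q² T / (g A³) = 1, i.e. A³/T = Q²/g = 6.25²/9.81 = 3.982.
Try y = 1.37 m: A³/T = 9.878 — high.
Try y = 0.891 m: A³/T = 1.888 — low.
Try y = 1.08 m: A³/T = 3.968 — ≈ 3.982.

y_c = 1.08 m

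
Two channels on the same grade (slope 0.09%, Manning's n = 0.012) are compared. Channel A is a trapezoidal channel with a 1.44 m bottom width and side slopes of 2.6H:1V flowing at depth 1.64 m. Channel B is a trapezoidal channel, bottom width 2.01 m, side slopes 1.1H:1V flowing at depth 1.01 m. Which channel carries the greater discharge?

Channel A: With bottom width b = 1.44 m and side slope z = 2.6: A = (b + zy)y = (1.44 + 2.6×1.64)×1.64 = 9.355 m²; P = b + 2y√(1+z²) = 1.44 + 2×1.64×2.786 = 10.58 m. Hydraulic radius R = A/P = 9.355/10.58 = 0.8844 m. Q_A = (1/0.012)·9.355·0.8844^(2/3)·√0.0009 = 21.55 m³/s.
Channel B: With bottom width b = 2.01 m and side slope z = 1.1: A = (b + zy)y = (2.01 + 1.1×1.01)×1.01 = 3.152 m²; P = b + 2y√(1+z²) = 2.01 + 2×1.01×1.487 = 5.013 m. Hydraulic radius R = A/P = 3.152/5.013 = 0.6288 m. Q_B = (1/0.012)·3.152·0.6288^(2/3)·√0.0009 = 5.784 m³/s.
Q_A = 21.55 m³/s vs Q_B = 5.784 m³/s, so channel A carries more.

channel A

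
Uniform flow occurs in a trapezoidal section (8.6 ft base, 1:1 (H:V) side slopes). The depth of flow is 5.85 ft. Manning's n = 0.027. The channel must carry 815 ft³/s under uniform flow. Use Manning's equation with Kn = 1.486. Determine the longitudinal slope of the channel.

With bottom width b = 8.6 ft and side slope z = 1: A = (b + zy)y = (8.6 + 1×5.85)×5.85 = 84.53 ft²; P = b + 2y√(1+z²) = 8.6 + 2×5.85×1.414 = 25.15 ft.
Hydraulic radius R = A/P = 84.53/25.15 = 3.362 ft.
From Manning's equation, S = [nQ / (1.486 A R^(2/3))]² = [0.027 × 815 / (1.486 × 84.53 × 3.362^(2/3))]² = 0.00609.

S = 0.00609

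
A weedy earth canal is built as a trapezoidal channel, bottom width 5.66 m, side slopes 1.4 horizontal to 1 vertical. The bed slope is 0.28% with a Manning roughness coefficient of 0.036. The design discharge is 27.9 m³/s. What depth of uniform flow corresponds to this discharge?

y_n = 1.91 m

Manning's equation rearranged: A R^(2/3) = nQ / (1·√S) = 0.036 × 27.9 / (√0.0028) = 18.98.
Try y = 2.2 m: A R^(2/3) = 24.67 — too large.
Try y = 1.57 m: A R^(2/3) = 13.27 — too small.
Try y = 1.91 m: A R^(2/3) = 18.97 — ≈ 18.98.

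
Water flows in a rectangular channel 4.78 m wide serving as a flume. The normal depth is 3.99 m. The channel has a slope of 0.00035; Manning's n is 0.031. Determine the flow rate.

Q = 15 m³/s

Flow area A = b·y = 4.78 × 3.99 = 19.07 m². Wetted perimeter P = b + 2y = 4.78 + 2×3.99 = 12.76 m.
Hydraulic radius R = A/P = 19.07/12.76 = 1.495 m.
Manning's equation: Q = (1/n) A R^(2/3) S^(1/2) = (1/0.031) × 19.07 × 1.495^(2/3) × 0.00035^(1/2) = 15 m³/s.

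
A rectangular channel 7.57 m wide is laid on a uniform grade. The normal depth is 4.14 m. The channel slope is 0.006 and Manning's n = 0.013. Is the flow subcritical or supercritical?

supercritical

Flow area A = b·y = 7.57 × 4.14 = 31.34 m². Wetted perimeter P = b + 2y = 7.57 + 2×4.14 = 15.85 m.
Hydraulic radius R = A/P = 31.34/15.85 = 1.977 m.
V = (1/n) R^(2/3) √S = (1/0.013) × 1.977^(2/3) × √0.006 = 9.387 m/s. Hydraulic depth D_h = A/T = 31.34/7.57 = 4.14 m.
Froude number Fr = V/√(g·D_h) = 9.387/√(9.81×4.14) = 1.47, which is greater than 1, so the flow is supercritical.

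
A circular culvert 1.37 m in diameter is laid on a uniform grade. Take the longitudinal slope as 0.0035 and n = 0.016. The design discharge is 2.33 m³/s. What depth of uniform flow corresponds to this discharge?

Manning's equation rearranged: A R^(2/3) = nQ / (1·√S) = 0.016 × 2.33 / (√0.0035) = 0.6301.
At y = 0.759 m: A R^(2/3) = 0.4277 — too small.
At y = 1.13 m: A R^(2/3) = 0.7257 — too large.
At y = 0.991 m: A R^(2/3) = 0.63 — matches.

y_n = 0.991 m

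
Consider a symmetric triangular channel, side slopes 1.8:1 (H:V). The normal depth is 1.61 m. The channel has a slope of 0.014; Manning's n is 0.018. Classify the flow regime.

For a triangular section with side slope z = 1.8: A = zy² = 1.8×1.61² = 4.666 m²; P = 2y√(1+z²) = 2×1.61×2.059 = 6.63 m.
Hydraulic radius R = A/P = 4.666/6.63 = 0.7037 m.
V = (1/n) R^(2/3) √S = (1/0.018) × 0.7037^(2/3) × √0.014 = 5.201 m/s. Hydraulic depth D_h = A/T = 4.666/5.796 = 0.805 m.
Froude number Fr = V/√(g·D_h) = 5.201/√(9.81×0.805) = 1.85, which is greater than 1, so the flow is supercritical.

supercritical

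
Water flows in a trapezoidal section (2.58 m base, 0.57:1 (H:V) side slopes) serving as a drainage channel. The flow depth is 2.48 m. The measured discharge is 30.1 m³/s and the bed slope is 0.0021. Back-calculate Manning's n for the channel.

n = 0.017

With bottom width b = 2.58 m and side slope z = 0.57: A = (b + zy)y = (2.58 + 0.57×2.48)×2.48 = 9.904 m²; P = b + 2y√(1+z²) = 2.58 + 2×2.48×1.151 = 8.289 m.
Hydraulic radius R = A/P = 9.904/8.289 = 1.195 m.
Rearranging Manning's equation: n = (1/Q) A R^(2/3) S^(1/2) = (1/30.1) × 9.904 × 1.195^(2/3) × √0.0021 = 0.017.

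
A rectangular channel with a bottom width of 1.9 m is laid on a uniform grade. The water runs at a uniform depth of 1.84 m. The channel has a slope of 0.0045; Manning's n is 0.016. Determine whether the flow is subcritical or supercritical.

subcritical

Flow area A = b·y = 1.9 × 1.84 = 3.496 m². Wetted perimeter P = b + 2y = 1.9 + 2×1.84 = 5.58 m.
Hydraulic radius R = A/P = 3.496/5.58 = 0.6265 m.
V = (1/n) R^(2/3) √S = (1/0.016) × 0.6265^(2/3) × √0.0045 = 3.07 m/s. Hydraulic depth D_h = A/T = 3.496/1.9 = 1.84 m.
Froude number Fr = V/√(g·D_h) = 3.07/√(9.81×1.84) = 0.723, which is less than 1, so the flow is subcritical.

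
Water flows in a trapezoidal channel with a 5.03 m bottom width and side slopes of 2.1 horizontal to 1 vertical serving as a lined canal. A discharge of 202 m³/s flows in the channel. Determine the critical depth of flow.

At critical depth, Q² T / (g A³) = 1, i.e. A³/T = Q²/g = 202²/9.81 = 4159.
Try y = 4.24 m: A³/T = 9030 — too large.
Try y = 3.11 m: A³/T = 2569 — too small.
Try y = 3.51 m: A³/T = 4171 — ≈ 4159.

y_c = 3.51 m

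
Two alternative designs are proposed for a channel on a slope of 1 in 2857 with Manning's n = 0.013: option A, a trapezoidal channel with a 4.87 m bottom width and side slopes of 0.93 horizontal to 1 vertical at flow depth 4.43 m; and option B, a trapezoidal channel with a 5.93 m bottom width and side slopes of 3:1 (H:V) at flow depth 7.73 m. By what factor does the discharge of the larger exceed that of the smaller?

Channel A: With bottom width b = 4.87 m and side slope z = 0.93: A = (b + zy)y = (4.87 + 0.93×4.43)×4.43 = 39.83 m²; P = b + 2y√(1+z²) = 4.87 + 2×4.43×1.366 = 16.97 m. Hydraulic radius R = A/P = 39.83/16.97 = 2.347 m. Q_A = (1/0.013)·39.83·2.347^(2/3)·√0.00035 = 101.2 m³/s.
Channel B: With bottom width b = 5.93 m and side slope z = 3: A = (b + zy)y = (5.93 + 3×7.73)×7.73 = 225.1 m²; P = b + 2y√(1+z²) = 5.93 + 2×7.73×3.162 = 54.82 m. Hydraulic radius R = A/P = 225.1/54.82 = 4.106 m. Q_B = (1/0.013)·225.1·4.106^(2/3)·√0.00035 = 830.7 m³/s.
The larger discharge is 830.7 m³/s and the smaller is 101.2 m³/s; the ratio is 8.21.

8.21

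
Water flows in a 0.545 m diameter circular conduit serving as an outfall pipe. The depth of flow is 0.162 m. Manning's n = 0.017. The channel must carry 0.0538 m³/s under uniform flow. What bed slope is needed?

For a circular section of diameter D = 0.545 m at depth y = 0.162 m, the central angle is θ = 2 arccos(1 − 2y/D) = 2.307 rad. Then A = (D²/8)(θ − sin θ) = 0.05811 m² and P = Dθ/2 = 0.6285 m.
Hydraulic radius R = A/P = 0.05811/0.6285 = 0.09246 m.
From Manning's equation, S = [nQ / (1 A R^(2/3))]² = [0.017 × 0.0538 / (1 × 0.05811 × 0.09246^(2/3))]² = 0.00592.

S = 0.00592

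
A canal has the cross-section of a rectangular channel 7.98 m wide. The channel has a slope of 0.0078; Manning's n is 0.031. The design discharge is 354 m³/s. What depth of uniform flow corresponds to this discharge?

y_n = 8.09 m

Manning's equation rearranged: A R^(2/3) = nQ / (1·√S) = 0.031 × 354 / (√0.0078) = 124.3.
Trying y = 6.18 m: A R^(2/3) = 89.01 — too small.
Trying y = 8.09 m: A R^(2/3) = 124.3 — matches.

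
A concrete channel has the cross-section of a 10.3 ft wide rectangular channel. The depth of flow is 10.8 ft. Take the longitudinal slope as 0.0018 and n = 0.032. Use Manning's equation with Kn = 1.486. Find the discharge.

Q = 504 ft³/s

Flow area A = b·y = 10.3 × 10.8 = 111.2 ft². Wetted perimeter P = b + 2y = 10.3 + 2×10.8 = 31.9 ft.
Hydraulic radius R = A/P = 111.2/31.9 = 3.487 ft.
Manning's equation: Q = (1.486/n) A R^(2/3) S^(1/2) = (1.486/0.032) × 111.2 × 3.487^(2/3) × 0.0018^(1/2) = 504 ft³/s.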